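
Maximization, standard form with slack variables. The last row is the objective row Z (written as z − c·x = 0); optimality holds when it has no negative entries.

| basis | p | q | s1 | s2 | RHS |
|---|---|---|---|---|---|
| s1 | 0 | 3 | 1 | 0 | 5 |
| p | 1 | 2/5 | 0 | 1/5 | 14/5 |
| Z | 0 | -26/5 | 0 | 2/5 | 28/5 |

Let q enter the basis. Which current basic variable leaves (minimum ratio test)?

Column q entries and ratios — s1: 5/3 = 5/3; p: (14/5)/(2/5) = 7.
Smallest ratio is 5/3 in the row of s1, so s1 leaves.

s1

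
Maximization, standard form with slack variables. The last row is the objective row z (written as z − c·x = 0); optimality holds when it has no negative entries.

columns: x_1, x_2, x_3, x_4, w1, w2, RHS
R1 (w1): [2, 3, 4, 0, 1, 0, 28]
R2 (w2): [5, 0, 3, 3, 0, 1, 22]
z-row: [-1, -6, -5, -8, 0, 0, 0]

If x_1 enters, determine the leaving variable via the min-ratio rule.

Column x_1 entries and ratios — w1: 28/2 = 14; w2: 22/5 = 22/5.
Smallest ratio is 22/5 in the row of w2, so w2 leaves.

w2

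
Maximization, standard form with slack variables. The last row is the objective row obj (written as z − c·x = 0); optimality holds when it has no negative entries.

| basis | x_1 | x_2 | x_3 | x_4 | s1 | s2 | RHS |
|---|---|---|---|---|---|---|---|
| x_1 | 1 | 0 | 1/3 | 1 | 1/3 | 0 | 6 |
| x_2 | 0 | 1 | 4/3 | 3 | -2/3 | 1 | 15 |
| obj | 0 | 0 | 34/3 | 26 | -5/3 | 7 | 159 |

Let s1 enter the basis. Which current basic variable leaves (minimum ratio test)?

x_1

Column s1 entries and ratios — x_1: 6/(1/3) = 18; x_2: -2/3 ≤ 0, skip.
Smallest ratio is 18 in the row of x_1, so x_1 leaves.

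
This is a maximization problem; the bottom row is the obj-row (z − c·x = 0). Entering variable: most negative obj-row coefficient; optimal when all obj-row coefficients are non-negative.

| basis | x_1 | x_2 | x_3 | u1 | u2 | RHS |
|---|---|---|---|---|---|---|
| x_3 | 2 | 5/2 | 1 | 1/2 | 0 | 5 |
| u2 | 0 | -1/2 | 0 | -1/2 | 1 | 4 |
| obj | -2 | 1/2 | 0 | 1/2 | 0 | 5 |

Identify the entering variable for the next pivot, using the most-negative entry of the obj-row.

x_1

Negative obj-row entries: x_1: -2.
The most negative is -2 in column x_1, so x_1 enters.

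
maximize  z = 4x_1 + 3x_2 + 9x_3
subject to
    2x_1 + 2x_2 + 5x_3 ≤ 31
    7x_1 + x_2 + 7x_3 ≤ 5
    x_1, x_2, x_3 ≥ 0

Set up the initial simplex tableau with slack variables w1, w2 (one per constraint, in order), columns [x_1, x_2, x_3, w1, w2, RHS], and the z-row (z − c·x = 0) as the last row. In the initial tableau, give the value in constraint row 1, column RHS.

The RHS of constraint 1 is b_1 = 31.

31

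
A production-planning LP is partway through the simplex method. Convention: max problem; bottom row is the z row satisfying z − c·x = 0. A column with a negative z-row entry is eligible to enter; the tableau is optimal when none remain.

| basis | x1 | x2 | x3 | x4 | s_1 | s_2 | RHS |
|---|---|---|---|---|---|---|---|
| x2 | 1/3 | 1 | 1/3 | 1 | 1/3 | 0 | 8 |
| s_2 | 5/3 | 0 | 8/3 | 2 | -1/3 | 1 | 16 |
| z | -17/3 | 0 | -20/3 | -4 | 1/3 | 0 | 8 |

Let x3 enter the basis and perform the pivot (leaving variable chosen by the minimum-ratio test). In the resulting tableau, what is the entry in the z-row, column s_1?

-1/2

Ratio test on column x3 — row 1: 8/(1/3) = 24; row 2: 16/(8/3) = 6. Minimum is 6 at row 2 (s_2 leaves); pivot element 8/3.
Divide row 2 by 8/3; eliminate column x3 from the other rows.
z-row update in column s_1: 1/3 − (-20/3)·(-1/8) = -1/2.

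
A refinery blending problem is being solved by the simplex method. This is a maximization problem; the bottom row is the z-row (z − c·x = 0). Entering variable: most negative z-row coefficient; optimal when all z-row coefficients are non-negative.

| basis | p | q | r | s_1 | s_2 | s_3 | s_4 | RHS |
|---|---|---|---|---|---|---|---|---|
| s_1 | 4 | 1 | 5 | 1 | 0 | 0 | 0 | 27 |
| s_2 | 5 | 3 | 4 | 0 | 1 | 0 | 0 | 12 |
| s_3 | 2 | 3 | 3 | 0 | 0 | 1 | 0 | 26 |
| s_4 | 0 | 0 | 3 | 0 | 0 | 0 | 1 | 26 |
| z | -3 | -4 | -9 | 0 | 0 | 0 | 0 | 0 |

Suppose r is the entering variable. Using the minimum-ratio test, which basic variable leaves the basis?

s_2

Column r entries and ratios — s_1: 27/5 = 27/5; s_2: 12/4 = 3; s_3: 26/3 = 26/3; s_4: 26/3 = 26/3.
Smallest ratio is 3 in the row of s_2, so s_2 leaves.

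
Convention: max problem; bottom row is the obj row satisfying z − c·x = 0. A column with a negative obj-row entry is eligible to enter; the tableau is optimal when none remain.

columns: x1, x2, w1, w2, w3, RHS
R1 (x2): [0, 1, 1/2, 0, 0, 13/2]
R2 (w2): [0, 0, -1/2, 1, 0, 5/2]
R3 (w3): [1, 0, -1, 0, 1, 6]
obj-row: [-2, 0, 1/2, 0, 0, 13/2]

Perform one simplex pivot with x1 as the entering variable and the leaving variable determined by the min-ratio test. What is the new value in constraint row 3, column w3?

1

Ratio test on column x1 — row 1: entry 0 ≤ 0; row 2: entry 0 ≤ 0; row 3: 6/1 = 6. Minimum is 6 at row 3 (w3 leaves); pivot element 1.
Divide row 3 by 1; eliminate column x1 from the other rows.
In the new row 3, the w3 entry is the old entry divided by the pivot: 1/1 = 1.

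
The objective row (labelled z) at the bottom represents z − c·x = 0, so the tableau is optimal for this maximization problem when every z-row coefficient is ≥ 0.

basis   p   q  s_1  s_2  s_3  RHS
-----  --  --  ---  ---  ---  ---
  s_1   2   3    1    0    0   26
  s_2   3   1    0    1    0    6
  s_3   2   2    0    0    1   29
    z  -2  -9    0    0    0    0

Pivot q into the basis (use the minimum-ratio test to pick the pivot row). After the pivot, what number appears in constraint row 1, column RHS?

8

Ratio test on column q — row 1: 26/3 = 26/3; row 2: 6/1 = 6; row 3: 29/2 = 29/2. Minimum is 6 at row 2 (s_2 leaves); pivot element 1.
Divide row 2 by 1; eliminate column q from the other rows.
Row 1 update in column RHS: 26 − 3·6 = 8.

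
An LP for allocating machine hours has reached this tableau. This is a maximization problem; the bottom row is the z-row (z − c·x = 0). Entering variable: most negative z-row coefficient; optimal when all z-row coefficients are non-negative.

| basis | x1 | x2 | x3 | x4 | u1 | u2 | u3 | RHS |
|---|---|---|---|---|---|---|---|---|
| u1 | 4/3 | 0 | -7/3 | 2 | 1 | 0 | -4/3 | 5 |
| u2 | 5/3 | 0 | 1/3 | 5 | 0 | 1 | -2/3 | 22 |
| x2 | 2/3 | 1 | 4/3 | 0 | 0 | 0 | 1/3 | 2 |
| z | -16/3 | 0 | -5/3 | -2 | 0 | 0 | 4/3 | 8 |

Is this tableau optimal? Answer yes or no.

The z-row has a negative entry -16/3 in column x1, so it is not optimal.

no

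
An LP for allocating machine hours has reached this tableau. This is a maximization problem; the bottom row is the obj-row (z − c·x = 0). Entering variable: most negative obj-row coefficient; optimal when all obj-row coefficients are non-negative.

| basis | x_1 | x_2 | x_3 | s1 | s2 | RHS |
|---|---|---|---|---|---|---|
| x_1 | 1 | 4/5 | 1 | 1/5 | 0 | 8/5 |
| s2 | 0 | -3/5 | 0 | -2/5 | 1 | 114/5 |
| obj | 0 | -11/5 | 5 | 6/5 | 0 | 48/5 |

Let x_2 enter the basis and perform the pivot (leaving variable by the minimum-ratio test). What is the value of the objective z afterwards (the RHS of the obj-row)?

Ratio test on column x_2 — row 1: (8/5)/(4/5) = 2; row 2: entry -3/5 ≤ 0. Minimum is 2 at row 1 (x_1 leaves); pivot element 4/5.
Pivot on row 1; the obj-row RHS becomes 48/5 − (-11/5)·2 = 14.

14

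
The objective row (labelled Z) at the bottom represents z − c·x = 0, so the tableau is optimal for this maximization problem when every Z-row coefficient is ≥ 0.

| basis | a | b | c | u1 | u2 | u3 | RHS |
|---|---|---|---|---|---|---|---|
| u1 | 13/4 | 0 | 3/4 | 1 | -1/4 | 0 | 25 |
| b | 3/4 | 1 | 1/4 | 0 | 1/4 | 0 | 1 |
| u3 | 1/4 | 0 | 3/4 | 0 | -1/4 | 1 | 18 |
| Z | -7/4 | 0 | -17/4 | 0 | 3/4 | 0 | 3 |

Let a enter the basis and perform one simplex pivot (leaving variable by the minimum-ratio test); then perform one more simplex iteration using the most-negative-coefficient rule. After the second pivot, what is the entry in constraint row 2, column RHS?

4

Ratio test on column a — row 1: 25/(13/4) = 100/13; row 2: 1/(3/4) = 4/3; row 3: 18/(1/4) = 72. Minimum is 4/3 at row 2 (b leaves); pivot element 3/4.
Divide row 2 by 3/4; eliminate column a from the other rows.
Second iteration: most negative Z-row entry is -11/3 in column c, so c enters.
Ratio test on column c — row 1: entry -1/3 ≤ 0; row 2: (4/3)/(1/3) = 4; row 3: (53/3)/(2/3) = 53/2. Minimum is 4 at row 2 (a leaves); pivot element 1/3.
Divide row 2 by 1/3; eliminate column c from the other rows.
After both pivots, the entry at constraint row 2, column RHS is 4.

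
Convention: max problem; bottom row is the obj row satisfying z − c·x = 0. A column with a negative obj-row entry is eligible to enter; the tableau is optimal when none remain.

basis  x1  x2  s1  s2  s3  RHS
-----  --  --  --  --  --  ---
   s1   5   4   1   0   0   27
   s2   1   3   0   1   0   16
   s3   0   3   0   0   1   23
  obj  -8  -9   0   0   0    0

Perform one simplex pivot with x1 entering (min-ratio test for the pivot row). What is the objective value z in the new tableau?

Ratio test on column x1 — row 1: 27/5 = 27/5; row 2: 16/1 = 16; row 3: entry 0 ≤ 0. Minimum is 27/5 at row 1 (s1 leaves); pivot element 5.
Pivot on row 1; the obj-row RHS becomes 0 − (-8)·(27/5) = 216/5.

216/5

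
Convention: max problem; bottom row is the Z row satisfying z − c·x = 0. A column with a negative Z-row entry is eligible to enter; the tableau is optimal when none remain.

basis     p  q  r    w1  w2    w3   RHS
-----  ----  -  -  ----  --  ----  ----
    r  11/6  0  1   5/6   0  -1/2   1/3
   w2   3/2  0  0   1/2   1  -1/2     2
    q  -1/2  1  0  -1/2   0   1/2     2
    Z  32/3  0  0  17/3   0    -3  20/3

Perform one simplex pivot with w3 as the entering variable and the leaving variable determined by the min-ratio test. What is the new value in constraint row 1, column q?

1

Ratio test on column w3 — row 1: entry -1/2 ≤ 0; row 2: entry -1/2 ≤ 0; row 3: 2/(1/2) = 4. Minimum is 4 at row 3 (q leaves); pivot element 1/2.
Divide row 3 by 1/2; eliminate column w3 from the other rows.
Row 1 update in column q: 0 − (-1/2)·2 = 1.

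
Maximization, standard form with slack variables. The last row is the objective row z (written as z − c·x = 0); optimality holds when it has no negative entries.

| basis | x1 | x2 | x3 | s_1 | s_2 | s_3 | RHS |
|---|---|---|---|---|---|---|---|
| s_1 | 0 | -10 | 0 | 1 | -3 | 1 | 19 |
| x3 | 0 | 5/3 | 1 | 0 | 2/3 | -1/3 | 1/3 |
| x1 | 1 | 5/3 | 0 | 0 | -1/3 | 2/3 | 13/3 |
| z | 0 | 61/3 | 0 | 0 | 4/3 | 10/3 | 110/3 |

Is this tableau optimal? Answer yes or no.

Every z-row coefficient is ≥ 0, so the tableau is optimal.

yes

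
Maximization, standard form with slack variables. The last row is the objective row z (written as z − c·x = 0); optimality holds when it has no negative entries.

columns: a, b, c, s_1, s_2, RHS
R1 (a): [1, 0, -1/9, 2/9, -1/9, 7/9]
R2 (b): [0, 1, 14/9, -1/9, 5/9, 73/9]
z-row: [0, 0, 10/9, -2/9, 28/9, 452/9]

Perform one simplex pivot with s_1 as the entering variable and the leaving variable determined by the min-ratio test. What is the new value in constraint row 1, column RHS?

7/2

Ratio test on column s_1 — row 1: (7/9)/(2/9) = 7/2; row 2: entry -1/9 ≤ 0. Minimum is 7/2 at row 1 (a leaves); pivot element 2/9.
Divide row 1 by 2/9; eliminate column s_1 from the other rows.
In the new row 1, the RHS entry is the old entry divided by the pivot: (7/9)/(2/9) = 7/2.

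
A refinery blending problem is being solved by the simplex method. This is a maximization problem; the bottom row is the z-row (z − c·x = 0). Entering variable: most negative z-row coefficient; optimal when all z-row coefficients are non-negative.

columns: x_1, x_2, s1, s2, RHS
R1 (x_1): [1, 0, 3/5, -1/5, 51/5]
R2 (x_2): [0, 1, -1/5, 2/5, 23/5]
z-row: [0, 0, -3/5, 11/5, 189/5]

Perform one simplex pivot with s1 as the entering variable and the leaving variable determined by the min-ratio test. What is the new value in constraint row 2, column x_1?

1/3

Ratio test on column s1 — row 1: (51/5)/(3/5) = 17; row 2: entry -1/5 ≤ 0. Minimum is 17 at row 1 (x_1 leaves); pivot element 3/5.
Divide row 1 by 3/5; eliminate column s1 from the other rows.
Row 2 update in column x_1: 0 − (-1/5)·(5/3) = 1/3.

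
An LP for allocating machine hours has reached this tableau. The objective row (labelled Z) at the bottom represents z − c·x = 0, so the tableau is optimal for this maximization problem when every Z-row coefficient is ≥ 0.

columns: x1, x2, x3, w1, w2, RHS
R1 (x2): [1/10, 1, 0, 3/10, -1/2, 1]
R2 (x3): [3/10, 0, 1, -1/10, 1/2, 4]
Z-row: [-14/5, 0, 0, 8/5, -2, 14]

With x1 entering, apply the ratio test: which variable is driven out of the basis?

x2

Column x1 entries and ratios — x2: 1/(1/10) = 10; x3: 4/(3/10) = 40/3.
Smallest ratio is 10 in the row of x2, so x2 leaves.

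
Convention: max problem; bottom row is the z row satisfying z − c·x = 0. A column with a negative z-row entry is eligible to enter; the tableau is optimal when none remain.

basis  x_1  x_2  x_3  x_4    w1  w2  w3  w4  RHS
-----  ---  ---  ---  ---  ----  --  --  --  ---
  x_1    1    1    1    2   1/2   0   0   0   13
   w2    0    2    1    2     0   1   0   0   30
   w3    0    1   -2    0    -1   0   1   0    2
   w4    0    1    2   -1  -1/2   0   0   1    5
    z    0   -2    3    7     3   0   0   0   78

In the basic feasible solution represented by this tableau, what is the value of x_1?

x_1 is basic (row 1); its value is the RHS of that row, 13.

13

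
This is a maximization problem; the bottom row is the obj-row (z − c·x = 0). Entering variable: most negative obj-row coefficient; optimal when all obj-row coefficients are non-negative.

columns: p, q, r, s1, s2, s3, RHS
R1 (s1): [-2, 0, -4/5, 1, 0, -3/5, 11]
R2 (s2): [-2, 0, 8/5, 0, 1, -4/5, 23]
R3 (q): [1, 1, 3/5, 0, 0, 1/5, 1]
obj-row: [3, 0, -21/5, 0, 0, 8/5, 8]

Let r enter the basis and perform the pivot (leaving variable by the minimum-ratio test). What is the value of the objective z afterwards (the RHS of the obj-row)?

15

Ratio test on column r — row 1: entry -4/5 ≤ 0; row 2: 23/(8/5) = 115/8; row 3: 1/(3/5) = 5/3. Minimum is 5/3 at row 3 (q leaves); pivot element 3/5.
Pivot on row 3; the obj-row RHS becomes 8 − (-21/5)·(5/3) = 15.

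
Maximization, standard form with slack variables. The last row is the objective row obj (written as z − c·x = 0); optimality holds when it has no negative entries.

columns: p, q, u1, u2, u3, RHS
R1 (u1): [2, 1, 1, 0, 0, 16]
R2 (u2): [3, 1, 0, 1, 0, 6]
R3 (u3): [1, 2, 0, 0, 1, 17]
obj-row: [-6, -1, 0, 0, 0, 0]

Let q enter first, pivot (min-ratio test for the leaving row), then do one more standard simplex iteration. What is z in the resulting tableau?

Ratio test on column q — row 1: 16/1 = 16; row 2: 6/1 = 6; row 3: 17/2 = 17/2. Minimum is 6 at row 2 (u2 leaves); pivot element 1.
Pivot on row 2; the obj-row RHS becomes 0 − (-1)·6 = 6.
Next entering variable (most negative obj-row entry -3): p.
Ratio test on column p — row 1: entry -1 ≤ 0; row 2: 6/3 = 2; row 3: entry -5 ≤ 0. Minimum is 2 at row 2 (q leaves); pivot element 3.
After the second pivot the obj-row RHS is 6 − (-3)·2 = 12.

12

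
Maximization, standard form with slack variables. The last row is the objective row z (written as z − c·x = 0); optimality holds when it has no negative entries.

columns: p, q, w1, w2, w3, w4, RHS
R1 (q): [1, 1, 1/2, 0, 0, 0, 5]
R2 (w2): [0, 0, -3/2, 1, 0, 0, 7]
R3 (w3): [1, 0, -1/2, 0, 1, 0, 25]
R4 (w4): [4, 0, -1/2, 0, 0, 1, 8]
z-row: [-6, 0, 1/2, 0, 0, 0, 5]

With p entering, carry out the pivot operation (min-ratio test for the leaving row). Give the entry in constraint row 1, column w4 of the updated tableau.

Ratio test on column p — row 1: 5/1 = 5; row 2: entry 0 ≤ 0; row 3: 25/1 = 25; row 4: 8/4 = 2. Minimum is 2 at row 4 (w4 leaves); pivot element 4.
Divide row 4 by 4; eliminate column p from the other rows.
Row 1 update in column w4: 0 − 1·(1/4) = -1/4.

-1/4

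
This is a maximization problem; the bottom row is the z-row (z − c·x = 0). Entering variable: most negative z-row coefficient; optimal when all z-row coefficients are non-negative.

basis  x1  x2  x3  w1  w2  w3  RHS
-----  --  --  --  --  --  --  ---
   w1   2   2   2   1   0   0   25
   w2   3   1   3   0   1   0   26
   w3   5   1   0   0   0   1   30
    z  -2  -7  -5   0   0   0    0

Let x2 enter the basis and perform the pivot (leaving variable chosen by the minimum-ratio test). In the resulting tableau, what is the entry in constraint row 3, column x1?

Ratio test on column x2 — row 1: 25/2 = 25/2; row 2: 26/1 = 26; row 3: 30/1 = 30. Minimum is 25/2 at row 1 (w1 leaves); pivot element 2.
Divide row 1 by 2; eliminate column x2 from the other rows.
Row 3 update in column x1: 5 − 1·1 = 4.

4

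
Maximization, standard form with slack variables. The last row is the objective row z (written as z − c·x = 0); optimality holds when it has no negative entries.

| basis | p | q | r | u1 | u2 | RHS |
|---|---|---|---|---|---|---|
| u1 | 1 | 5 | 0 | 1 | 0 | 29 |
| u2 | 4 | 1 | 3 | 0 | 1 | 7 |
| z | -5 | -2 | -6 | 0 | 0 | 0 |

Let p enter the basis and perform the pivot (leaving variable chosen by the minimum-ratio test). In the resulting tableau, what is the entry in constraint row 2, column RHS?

Ratio test on column p — row 1: 29/1 = 29; row 2: 7/4 = 7/4. Minimum is 7/4 at row 2 (u2 leaves); pivot element 4.
Divide row 2 by 4; eliminate column p from the other rows.
In the new row 2, the RHS entry is the old entry divided by the pivot: 7/4 = 7/4.

7/4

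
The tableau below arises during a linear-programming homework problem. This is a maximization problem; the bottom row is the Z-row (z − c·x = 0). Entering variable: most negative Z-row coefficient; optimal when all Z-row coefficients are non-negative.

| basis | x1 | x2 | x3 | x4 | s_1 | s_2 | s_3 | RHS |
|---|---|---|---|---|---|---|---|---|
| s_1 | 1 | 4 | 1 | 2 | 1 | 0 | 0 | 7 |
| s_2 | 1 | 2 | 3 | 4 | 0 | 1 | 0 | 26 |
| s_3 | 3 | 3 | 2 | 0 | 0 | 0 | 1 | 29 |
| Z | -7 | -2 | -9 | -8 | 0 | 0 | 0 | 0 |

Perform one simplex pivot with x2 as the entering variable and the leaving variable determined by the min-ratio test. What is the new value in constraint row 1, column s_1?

1/4

Ratio test on column x2 — row 1: 7/4 = 7/4; row 2: 26/2 = 13; row 3: 29/3 = 29/3. Minimum is 7/4 at row 1 (s_1 leaves); pivot element 4.
Divide row 1 by 4; eliminate column x2 from the other rows.
In the new row 1, the s_1 entry is the old entry divided by the pivot: 1/4 = 1/4.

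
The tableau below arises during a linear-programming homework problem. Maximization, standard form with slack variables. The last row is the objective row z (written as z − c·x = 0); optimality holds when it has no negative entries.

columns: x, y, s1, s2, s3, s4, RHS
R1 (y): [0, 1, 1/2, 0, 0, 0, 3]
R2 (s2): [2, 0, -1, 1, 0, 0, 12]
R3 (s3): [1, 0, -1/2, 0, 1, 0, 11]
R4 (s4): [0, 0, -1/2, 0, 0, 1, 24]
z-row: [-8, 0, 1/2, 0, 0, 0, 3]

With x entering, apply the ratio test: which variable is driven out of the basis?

Column x entries and ratios — y: 0 ≤ 0, skip; s2: 12/2 = 6; s3: 11/1 = 11; s4: 0 ≤ 0, skip.
Smallest ratio is 6 in the row of s2, so s2 leaves.

s2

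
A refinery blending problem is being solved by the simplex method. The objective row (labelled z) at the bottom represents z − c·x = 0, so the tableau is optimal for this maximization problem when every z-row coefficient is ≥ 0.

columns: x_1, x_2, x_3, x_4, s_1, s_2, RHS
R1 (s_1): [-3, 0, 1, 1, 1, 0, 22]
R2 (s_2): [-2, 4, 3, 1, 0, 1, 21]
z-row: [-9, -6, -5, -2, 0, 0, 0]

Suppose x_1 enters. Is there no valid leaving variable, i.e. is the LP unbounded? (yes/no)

Every constraint-row entry in column x_1 is ≤ 0, so increasing x_1 is unbounded.

yes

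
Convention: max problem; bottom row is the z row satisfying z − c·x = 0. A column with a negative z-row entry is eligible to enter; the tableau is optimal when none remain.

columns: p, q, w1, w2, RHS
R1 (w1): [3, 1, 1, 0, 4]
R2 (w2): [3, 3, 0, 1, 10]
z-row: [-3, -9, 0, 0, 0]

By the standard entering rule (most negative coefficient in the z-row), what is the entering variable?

q

Negative z-row entries: p: -3, q: -9.
The most negative is -9 in column q, so q enters.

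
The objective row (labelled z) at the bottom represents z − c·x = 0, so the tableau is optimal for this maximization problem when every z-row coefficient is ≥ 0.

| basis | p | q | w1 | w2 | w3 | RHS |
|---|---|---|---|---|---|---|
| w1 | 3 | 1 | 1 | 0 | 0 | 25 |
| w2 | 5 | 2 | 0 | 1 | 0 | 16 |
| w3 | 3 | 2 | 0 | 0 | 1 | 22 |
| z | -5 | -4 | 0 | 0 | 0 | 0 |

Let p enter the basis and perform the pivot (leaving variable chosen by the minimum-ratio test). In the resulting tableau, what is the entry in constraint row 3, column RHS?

Ratio test on column p — row 1: 25/3 = 25/3; row 2: 16/5 = 16/5; row 3: 22/3 = 22/3. Minimum is 16/5 at row 2 (w2 leaves); pivot element 5.
Divide row 2 by 5; eliminate column p from the other rows.
Row 3 update in column RHS: 22 − 3·(16/5) = 62/5.

62/5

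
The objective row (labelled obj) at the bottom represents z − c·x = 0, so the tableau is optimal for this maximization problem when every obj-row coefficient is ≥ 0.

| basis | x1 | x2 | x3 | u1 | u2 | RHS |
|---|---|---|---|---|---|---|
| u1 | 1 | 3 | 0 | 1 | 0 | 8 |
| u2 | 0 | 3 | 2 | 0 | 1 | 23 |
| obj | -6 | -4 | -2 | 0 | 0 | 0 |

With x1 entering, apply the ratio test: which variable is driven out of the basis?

u1

Column x1 entries and ratios — u1: 8/1 = 8; u2: 0 ≤ 0, skip.
Smallest ratio is 8 in the row of u1, so u1 leaves.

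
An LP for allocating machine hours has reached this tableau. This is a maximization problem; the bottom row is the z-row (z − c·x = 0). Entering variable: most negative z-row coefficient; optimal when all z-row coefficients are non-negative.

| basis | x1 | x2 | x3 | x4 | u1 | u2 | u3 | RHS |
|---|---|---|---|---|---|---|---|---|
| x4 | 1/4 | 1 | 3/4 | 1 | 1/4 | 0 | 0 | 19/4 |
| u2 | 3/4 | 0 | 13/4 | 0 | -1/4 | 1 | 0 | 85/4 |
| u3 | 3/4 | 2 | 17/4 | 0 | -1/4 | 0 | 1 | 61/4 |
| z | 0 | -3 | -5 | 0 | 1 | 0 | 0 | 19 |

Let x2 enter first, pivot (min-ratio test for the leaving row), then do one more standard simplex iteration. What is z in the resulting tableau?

39

Ratio test on column x2 — row 1: (19/4)/1 = 19/4; row 2: entry 0 ≤ 0; row 3: (61/4)/2 = 61/8. Minimum is 19/4 at row 1 (x4 leaves); pivot element 1.
Pivot on row 1; the z-row RHS becomes 19 − (-3)·(19/4) = 133/4.
Next entering variable (most negative z-row entry -11/4): x3.
Ratio test on column x3 — row 1: (19/4)/(3/4) = 19/3; row 2: (85/4)/(13/4) = 85/13; row 3: (23/4)/(11/4) = 23/11. Minimum is 23/11 at row 3 (u3 leaves); pivot element 11/4.
After the second pivot the z-row RHS is 133/4 − (-11/4)·(23/11) = 39.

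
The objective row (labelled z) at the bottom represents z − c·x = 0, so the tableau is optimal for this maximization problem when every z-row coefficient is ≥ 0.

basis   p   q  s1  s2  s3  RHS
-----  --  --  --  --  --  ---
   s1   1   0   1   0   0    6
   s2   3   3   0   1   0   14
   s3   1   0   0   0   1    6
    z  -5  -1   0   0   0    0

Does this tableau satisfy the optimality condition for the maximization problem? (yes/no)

no

The z-row has a negative entry -5 in column p, so it is not optimal.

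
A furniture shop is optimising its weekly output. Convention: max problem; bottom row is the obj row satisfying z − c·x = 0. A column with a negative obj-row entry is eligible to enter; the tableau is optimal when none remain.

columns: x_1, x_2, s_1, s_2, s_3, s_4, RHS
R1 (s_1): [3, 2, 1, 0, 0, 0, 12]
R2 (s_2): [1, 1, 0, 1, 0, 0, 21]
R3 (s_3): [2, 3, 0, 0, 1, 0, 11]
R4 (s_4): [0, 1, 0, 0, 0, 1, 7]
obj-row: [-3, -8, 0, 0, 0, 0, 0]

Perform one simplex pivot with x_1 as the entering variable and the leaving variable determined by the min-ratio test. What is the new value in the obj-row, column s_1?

Ratio test on column x_1 — row 1: 12/3 = 4; row 2: 21/1 = 21; row 3: 11/2 = 11/2; row 4: entry 0 ≤ 0. Minimum is 4 at row 1 (s_1 leaves); pivot element 3.
Divide row 1 by 3; eliminate column x_1 from the other rows.
obj-row update in column s_1: 0 − (-3)·(1/3) = 1.

1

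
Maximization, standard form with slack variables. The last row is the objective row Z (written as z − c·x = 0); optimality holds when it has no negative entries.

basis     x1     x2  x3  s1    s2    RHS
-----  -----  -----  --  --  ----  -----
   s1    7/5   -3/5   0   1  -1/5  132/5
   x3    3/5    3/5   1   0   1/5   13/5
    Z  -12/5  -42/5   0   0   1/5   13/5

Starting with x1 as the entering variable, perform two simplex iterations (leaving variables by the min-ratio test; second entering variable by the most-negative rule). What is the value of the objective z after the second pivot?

39

Ratio test on column x1 — row 1: (132/5)/(7/5) = 132/7; row 2: (13/5)/(3/5) = 13/3. Minimum is 13/3 at row 2 (x3 leaves); pivot element 3/5.
Pivot on row 2; the Z-row RHS becomes 13/5 − (-12/5)·(13/3) = 13.
Next entering variable (most negative Z-row entry -6): x2.
Ratio test on column x2 — row 1: entry -2 ≤ 0; row 2: (13/3)/1 = 13/3. Minimum is 13/3 at row 2 (x1 leaves); pivot element 1.
After the second pivot the Z-row RHS is 13 − (-6)·(13/3) = 39.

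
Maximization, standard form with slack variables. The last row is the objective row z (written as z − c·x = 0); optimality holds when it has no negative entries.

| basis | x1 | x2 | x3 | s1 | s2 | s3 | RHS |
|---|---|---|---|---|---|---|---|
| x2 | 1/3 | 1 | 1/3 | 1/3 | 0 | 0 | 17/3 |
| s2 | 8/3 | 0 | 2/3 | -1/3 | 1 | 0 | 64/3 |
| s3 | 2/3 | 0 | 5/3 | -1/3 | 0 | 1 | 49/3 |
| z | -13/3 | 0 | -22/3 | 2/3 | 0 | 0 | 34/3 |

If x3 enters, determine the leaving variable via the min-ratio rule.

Column x3 entries and ratios — x2: (17/3)/(1/3) = 17; s2: (64/3)/(2/3) = 32; s3: (49/3)/(5/3) = 49/5.
Smallest ratio is 49/5 in the row of s3, so s3 leaves.

s3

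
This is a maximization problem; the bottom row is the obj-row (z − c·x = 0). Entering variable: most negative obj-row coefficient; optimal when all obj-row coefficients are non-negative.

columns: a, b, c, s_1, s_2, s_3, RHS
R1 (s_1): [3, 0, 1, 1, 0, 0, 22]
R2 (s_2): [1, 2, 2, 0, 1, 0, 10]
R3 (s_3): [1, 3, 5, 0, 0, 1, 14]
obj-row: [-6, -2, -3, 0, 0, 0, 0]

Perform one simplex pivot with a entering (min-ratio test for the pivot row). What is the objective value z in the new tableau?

Ratio test on column a — row 1: 22/3 = 22/3; row 2: 10/1 = 10; row 3: 14/1 = 14. Minimum is 22/3 at row 1 (s_1 leaves); pivot element 3.
Pivot on row 1; the obj-row RHS becomes 0 − (-6)·(22/3) = 44.

44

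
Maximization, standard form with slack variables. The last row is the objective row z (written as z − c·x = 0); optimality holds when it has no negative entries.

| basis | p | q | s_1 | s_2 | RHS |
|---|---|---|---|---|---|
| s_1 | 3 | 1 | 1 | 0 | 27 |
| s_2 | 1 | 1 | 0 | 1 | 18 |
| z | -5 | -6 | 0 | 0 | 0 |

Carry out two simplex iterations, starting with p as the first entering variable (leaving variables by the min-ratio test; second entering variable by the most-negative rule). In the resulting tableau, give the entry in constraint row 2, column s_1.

-1/2

Ratio test on column p — row 1: 27/3 = 9; row 2: 18/1 = 18. Minimum is 9 at row 1 (s_1 leaves); pivot element 3.
Divide row 1 by 3; eliminate column p from the other rows.
Second iteration: most negative z-row entry is -13/3 in column q, so q enters.
Ratio test on column q — row 1: 9/(1/3) = 27; row 2: 9/(2/3) = 27/2. Minimum is 27/2 at row 2 (s_2 leaves); pivot element 2/3.
Divide row 2 by 2/3; eliminate column q from the other rows.
After both pivots, the entry at constraint row 2, column s_1 is -1/2.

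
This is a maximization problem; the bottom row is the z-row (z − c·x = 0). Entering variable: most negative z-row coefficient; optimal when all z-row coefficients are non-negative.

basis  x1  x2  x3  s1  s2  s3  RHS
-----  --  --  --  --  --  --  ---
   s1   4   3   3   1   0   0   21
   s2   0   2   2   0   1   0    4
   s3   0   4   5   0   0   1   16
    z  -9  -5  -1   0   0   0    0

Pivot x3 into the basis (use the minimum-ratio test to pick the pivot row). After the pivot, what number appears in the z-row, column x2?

-4

Ratio test on column x3 — row 1: 21/3 = 7; row 2: 4/2 = 2; row 3: 16/5 = 16/5. Minimum is 2 at row 2 (s2 leaves); pivot element 2.
Divide row 2 by 2; eliminate column x3 from the other rows.
z-row update in column x2: -5 − (-1)·1 = -4.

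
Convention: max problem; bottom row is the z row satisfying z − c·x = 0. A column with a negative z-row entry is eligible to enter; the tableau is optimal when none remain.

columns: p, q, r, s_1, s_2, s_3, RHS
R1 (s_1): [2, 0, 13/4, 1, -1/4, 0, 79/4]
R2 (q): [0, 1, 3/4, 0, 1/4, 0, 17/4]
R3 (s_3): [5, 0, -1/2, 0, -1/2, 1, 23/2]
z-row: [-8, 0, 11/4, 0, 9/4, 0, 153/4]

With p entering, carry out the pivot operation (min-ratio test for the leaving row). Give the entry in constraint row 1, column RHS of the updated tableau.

303/20

Ratio test on column p — row 1: (79/4)/2 = 79/8; row 2: entry 0 ≤ 0; row 3: (23/2)/5 = 23/10. Minimum is 23/10 at row 3 (s_3 leaves); pivot element 5.
Divide row 3 by 5; eliminate column p from the other rows.
Row 1 update in column RHS: 79/4 − 2·(23/10) = 303/20.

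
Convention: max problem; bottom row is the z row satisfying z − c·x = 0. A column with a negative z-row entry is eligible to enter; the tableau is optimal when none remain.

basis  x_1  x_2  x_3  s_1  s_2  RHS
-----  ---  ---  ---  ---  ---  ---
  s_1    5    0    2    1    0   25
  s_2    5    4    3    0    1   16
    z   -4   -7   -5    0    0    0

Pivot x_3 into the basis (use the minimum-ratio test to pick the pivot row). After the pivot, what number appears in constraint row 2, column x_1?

5/3

Ratio test on column x_3 — row 1: 25/2 = 25/2; row 2: 16/3 = 16/3. Minimum is 16/3 at row 2 (s_2 leaves); pivot element 3.
Divide row 2 by 3; eliminate column x_3 from the other rows.
In the new row 2, the x_1 entry is the old entry divided by the pivot: 5/3 = 5/3.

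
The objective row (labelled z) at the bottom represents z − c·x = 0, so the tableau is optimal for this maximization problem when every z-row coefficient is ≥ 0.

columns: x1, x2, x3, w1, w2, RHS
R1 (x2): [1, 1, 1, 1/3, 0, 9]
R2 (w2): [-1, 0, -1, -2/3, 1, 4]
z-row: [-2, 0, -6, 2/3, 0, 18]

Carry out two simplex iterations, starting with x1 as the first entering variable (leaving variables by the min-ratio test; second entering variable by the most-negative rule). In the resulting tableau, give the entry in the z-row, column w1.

8/3

Ratio test on column x1 — row 1: 9/1 = 9; row 2: entry -1 ≤ 0. Minimum is 9 at row 1 (x2 leaves); pivot element 1.
Divide row 1 by 1; eliminate column x1 from the other rows.
Second iteration: most negative z-row entry is -4 in column x3, so x3 enters.
Ratio test on column x3 — row 1: 9/1 = 9; row 2: entry 0 ≤ 0. Minimum is 9 at row 1 (x1 leaves); pivot element 1.
Divide row 1 by 1; eliminate column x3 from the other rows.
After both pivots, the entry at the z-row, column w1 is 8/3.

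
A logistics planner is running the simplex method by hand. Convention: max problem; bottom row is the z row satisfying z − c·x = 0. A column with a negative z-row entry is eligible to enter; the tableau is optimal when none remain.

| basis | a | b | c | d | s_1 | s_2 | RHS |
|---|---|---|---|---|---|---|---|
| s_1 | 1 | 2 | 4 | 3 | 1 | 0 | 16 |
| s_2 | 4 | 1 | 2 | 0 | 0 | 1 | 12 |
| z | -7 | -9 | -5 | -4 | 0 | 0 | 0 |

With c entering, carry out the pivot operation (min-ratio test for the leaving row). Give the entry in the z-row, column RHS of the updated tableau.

Ratio test on column c — row 1: 16/4 = 4; row 2: 12/2 = 6. Minimum is 4 at row 1 (s_1 leaves); pivot element 4.
Divide row 1 by 4; eliminate column c from the other rows.
z-row update in column RHS: 0 − (-5)·4 = 20.

20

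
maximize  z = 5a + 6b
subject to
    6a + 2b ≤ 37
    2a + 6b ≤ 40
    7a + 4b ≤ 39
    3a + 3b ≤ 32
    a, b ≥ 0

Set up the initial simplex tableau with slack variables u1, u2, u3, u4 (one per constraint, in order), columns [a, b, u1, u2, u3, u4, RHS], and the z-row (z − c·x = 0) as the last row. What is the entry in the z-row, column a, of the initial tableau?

The z-row carries the negated objective coefficients: the a entry is -5.

-5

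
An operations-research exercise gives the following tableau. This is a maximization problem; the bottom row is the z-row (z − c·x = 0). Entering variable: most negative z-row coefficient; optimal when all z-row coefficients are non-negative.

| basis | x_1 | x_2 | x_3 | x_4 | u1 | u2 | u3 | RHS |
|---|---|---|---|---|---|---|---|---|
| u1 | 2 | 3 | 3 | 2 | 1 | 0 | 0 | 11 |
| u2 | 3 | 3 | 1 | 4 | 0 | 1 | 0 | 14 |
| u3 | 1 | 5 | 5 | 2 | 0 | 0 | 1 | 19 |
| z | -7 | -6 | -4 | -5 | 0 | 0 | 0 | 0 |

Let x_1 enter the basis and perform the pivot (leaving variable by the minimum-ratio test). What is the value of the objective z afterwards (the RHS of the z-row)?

98/3

Ratio test on column x_1 — row 1: 11/2 = 11/2; row 2: 14/3 = 14/3; row 3: 19/1 = 19. Minimum is 14/3 at row 2 (u2 leaves); pivot element 3.
Pivot on row 2; the z-row RHS becomes 0 − (-7)·(14/3) = 98/3.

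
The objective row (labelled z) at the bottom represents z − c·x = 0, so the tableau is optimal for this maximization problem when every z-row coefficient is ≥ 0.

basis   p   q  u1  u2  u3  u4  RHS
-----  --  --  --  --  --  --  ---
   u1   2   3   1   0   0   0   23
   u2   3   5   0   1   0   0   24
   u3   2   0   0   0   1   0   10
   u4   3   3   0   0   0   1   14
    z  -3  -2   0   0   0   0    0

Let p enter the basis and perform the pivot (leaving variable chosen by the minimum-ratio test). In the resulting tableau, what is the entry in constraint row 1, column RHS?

Ratio test on column p — row 1: 23/2 = 23/2; row 2: 24/3 = 8; row 3: 10/2 = 5; row 4: 14/3 = 14/3. Minimum is 14/3 at row 4 (u4 leaves); pivot element 3.
Divide row 4 by 3; eliminate column p from the other rows.
Row 1 update in column RHS: 23 − 2·(14/3) = 41/3.

41/3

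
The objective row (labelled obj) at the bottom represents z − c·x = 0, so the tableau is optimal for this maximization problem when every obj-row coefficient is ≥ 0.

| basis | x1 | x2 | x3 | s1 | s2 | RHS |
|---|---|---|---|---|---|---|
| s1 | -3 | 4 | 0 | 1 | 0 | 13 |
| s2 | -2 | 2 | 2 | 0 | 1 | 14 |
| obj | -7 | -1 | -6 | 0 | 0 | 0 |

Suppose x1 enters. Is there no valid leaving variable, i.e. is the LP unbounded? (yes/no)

Every constraint-row entry in column x1 is ≤ 0, so increasing x1 is unbounded.

yes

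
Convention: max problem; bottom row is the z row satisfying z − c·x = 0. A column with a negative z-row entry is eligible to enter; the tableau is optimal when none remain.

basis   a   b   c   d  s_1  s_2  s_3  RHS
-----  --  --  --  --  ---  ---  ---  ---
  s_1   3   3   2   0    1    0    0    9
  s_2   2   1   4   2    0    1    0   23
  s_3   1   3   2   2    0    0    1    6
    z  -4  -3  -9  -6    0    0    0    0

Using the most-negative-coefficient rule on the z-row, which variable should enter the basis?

Negative z-row entries: a: -4, b: -3, c: -9, d: -6.
The most negative is -9 in column c, so c enters.

c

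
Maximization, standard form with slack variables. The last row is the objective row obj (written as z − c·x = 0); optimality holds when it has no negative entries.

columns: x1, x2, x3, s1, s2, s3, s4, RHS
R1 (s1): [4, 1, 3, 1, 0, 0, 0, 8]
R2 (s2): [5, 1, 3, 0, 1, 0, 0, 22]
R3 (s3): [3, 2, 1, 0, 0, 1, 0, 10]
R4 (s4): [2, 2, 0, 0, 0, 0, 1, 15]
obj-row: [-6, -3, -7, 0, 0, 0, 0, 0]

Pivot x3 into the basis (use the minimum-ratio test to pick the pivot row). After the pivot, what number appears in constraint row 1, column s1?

Ratio test on column x3 — row 1: 8/3 = 8/3; row 2: 22/3 = 22/3; row 3: 10/1 = 10; row 4: entry 0 ≤ 0. Minimum is 8/3 at row 1 (s1 leaves); pivot element 3.
Divide row 1 by 3; eliminate column x3 from the other rows.
In the new row 1, the s1 entry is the old entry divided by the pivot: 1/3 = 1/3.

1/3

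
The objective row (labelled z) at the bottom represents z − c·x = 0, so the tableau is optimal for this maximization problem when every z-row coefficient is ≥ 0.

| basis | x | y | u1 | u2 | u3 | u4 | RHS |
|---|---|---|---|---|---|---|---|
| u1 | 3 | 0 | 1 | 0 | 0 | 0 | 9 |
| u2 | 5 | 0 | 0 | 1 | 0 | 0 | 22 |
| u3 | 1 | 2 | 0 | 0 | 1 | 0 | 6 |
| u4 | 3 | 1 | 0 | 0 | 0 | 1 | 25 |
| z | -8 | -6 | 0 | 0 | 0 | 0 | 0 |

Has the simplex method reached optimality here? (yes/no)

The z-row has a negative entry -8 in column x, so it is not optimal.

no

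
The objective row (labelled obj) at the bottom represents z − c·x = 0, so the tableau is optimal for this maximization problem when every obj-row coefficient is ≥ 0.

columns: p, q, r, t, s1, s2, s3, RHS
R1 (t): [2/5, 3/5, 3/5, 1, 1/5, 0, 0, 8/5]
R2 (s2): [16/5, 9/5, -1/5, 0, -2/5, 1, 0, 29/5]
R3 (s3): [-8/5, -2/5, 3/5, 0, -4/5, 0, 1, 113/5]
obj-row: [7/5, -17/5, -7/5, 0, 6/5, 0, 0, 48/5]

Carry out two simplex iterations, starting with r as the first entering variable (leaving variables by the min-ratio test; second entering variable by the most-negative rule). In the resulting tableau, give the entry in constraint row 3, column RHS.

71/3

Ratio test on column r — row 1: (8/5)/(3/5) = 8/3; row 2: entry -1/5 ≤ 0; row 3: (113/5)/(3/5) = 113/3. Minimum is 8/3 at row 1 (t leaves); pivot element 3/5.
Divide row 1 by 3/5; eliminate column r from the other rows.
Second iteration: most negative obj-row entry is -2 in column q, so q enters.
Ratio test on column q — row 1: (8/3)/1 = 8/3; row 2: (19/3)/2 = 19/6; row 3: entry -1 ≤ 0. Minimum is 8/3 at row 1 (r leaves); pivot element 1.
Divide row 1 by 1; eliminate column q from the other rows.
After both pivots, the entry at constraint row 3, column RHS is 71/3.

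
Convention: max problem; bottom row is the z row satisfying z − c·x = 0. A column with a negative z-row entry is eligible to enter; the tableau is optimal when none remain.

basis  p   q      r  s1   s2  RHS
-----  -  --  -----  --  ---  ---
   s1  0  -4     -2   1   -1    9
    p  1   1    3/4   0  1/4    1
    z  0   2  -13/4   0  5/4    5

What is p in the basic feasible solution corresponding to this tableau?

1

p is basic (row 2); its value is the RHS of that row, 1.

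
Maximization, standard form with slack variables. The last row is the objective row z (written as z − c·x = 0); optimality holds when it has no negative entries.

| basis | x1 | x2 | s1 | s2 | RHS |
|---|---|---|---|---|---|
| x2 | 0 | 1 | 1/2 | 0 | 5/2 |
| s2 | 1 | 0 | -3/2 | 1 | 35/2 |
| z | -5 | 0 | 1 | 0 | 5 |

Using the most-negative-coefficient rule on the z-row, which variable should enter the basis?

Negative z-row entries: x1: -5.
The most negative is -5 in column x1, so x1 enters.

x1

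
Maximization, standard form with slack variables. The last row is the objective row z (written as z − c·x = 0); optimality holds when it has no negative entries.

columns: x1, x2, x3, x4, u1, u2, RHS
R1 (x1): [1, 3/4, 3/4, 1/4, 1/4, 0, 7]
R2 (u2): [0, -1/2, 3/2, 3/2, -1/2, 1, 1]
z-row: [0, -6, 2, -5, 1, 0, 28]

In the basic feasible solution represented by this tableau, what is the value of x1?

x1 is basic (row 1); its value is the RHS of that row, 7.

7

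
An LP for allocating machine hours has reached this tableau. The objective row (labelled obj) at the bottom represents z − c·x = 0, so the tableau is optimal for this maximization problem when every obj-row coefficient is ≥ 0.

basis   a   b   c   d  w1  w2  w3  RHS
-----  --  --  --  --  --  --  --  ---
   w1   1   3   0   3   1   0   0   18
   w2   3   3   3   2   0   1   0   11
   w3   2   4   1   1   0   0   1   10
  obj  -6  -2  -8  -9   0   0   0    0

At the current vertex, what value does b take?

0

b is not in the basis, so in the current basic feasible solution b = 0.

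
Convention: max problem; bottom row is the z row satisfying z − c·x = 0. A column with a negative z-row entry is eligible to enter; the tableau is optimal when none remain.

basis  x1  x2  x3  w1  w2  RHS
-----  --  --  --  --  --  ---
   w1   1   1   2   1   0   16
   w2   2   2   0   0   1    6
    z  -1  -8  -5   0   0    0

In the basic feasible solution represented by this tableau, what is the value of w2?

6

w2 is basic (row 2); its value is the RHS of that row, 6.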